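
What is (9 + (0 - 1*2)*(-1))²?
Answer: 121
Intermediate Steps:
(9 + (0 - 1*2)*(-1))² = (9 + (0 - 2)*(-1))² = (9 - 2*(-1))² = (9 + 2)² = 11² = 121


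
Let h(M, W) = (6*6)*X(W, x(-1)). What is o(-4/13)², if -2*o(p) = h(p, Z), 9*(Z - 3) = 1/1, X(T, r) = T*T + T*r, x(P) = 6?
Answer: 21086464/81 ≈ 2.6033e+5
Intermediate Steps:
X(T, r) = T² + T*r
Z = 28/9 (Z = 3 + (⅑)/1 = 3 + (⅑)*1 = 3 + ⅑ = 28/9 ≈ 3.1111)
h(M, W) = 36*W*(6 + W) (h(M, W) = (6*6)*(W*(W + 6)) = 36*(W*(6 + W)) = 36*W*(6 + W))
o(p) = -4592/9 (o(p) = -18*28*(6 + 28/9)/9 = -18*28*82/(9*9) = -½*9184/9 = -4592/9)
o(-4/13)² = (-4592/9)² = 21086464/81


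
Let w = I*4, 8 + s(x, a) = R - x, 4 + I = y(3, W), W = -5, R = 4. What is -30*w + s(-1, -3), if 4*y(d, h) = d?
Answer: 387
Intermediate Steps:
y(d, h) = d/4
I = -13/4 (I = -4 + (1/4)*3 = -4 + 3/4 = -13/4 ≈ -3.2500)
s(x, a) = -4 - x (s(x, a) = -8 + (4 - x) = -4 - x)
w = -13 (w = -13/4*4 = -13)
-30*w + s(-1, -3) = -30*(-13) + (-4 - 1*(-1)) = 390 + (-4 + 1) = 390 - 3 = 387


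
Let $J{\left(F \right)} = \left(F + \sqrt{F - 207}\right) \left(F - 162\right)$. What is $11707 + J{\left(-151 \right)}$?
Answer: $58970 - 313 i \sqrt{358} \approx 58970.0 - 5922.2 i$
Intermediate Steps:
$J{\left(F \right)} = \left(-162 + F\right) \left(F + \sqrt{-207 + F}\right)$ ($J{\left(F \right)} = \left(F + \sqrt{-207 + F}\right) \left(-162 + F\right) = \left(-162 + F\right) \left(F + \sqrt{-207 + F}\right)$)
$11707 + J{\left(-151 \right)} = 11707 - \left(-24462 - 22801 + 313 \sqrt{-207 - 151}\right) = 11707 + \left(22801 + 24462 - 162 \sqrt{-358} - 151 \sqrt{-358}\right) = 11707 + \left(22801 + 24462 - 162 i \sqrt{358} - 151 i \sqrt{358}\right) = 11707 + \left(47263 - 313 i \sqrt{358}\right) = 58970 - 313 i \sqrt{358}$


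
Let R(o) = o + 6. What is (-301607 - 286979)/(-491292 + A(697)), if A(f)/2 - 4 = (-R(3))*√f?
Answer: 72290721106/60339935707 - 2648637*√697/60339935707 ≈ 1.1969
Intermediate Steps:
R(o) = 6 + o
A(f) = 8 - 18*√f (A(f) = 8 + 2*((-(6 + 3))*√f) = 8 + 2*((-1*9)*√f) = 8 + 2*(-9*√f) = 8 - 18*√f)
(-301607 - 286979)/(-491292 + A(697)) = (-301607 - 286979)/(-491292 + (8 - 18*√697)) = -588586/(-491284 - 18*√697)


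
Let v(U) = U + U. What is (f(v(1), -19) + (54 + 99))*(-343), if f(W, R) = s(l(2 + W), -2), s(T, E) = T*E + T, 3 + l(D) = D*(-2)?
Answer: -56252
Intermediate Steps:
v(U) = 2*U
l(D) = -3 - 2*D (l(D) = -3 + D*(-2) = -3 - 2*D)
s(T, E) = T + E*T (s(T, E) = E*T + T = T + E*T)
f(W, R) = 7 + 2*W (f(W, R) = (-3 - 2*(2 + W))*(1 - 2) = (-3 + (-4 - 2*W))*(-1) = (-7 - 2*W)*(-1) = 7 + 2*W)
(f(v(1), -19) + (54 + 99))*(-343) = ((7 + 2*(2*1)) + (54 + 99))*(-343) = ((7 + 2*2) + 153)*(-343) = ((7 + 4) + 153)*(-343) = (11 + 153)*(-343) = 164*(-343) = -56252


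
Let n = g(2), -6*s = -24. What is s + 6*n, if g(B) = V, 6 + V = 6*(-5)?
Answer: -212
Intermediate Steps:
s = 4 (s = -⅙*(-24) = 4)
V = -36 (V = -6 + 6*(-5) = -6 - 30 = -36)
g(B) = -36
n = -36
s + 6*n = 4 + 6*(-36) = 4 - 216 = -212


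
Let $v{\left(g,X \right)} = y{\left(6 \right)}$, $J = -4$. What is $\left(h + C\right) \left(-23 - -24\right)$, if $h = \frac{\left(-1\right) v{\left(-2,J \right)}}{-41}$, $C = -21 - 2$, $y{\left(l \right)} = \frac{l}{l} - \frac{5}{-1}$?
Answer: $- \frac{937}{41} \approx -22.854$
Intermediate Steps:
$y{\left(l \right)} = 6$ ($y{\left(l \right)} = 1 - -5 = 1 + 5 = 6$)
$v{\left(g,X \right)} = 6$
$C = -23$
$h = \frac{6}{41}$ ($h = \frac{\left(-1\right) 6}{-41} = \left(-6\right) \left(- \frac{1}{41}\right) = \frac{6}{41} \approx 0.14634$)
$\left(h + C\right) \left(-23 - -24\right) = \left(\frac{6}{41} - 23\right) \left(-23 - -24\right) = - \frac{937 \left(-23 + 24\right)}{41} = \left(- \frac{937}{41}\right) 1 = - \frac{937}{41}$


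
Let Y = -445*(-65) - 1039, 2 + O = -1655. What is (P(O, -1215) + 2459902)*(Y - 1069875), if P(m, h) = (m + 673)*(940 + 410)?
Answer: -1179012637478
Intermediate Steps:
O = -1657 (O = -2 - 1655 = -1657)
P(m, h) = 908550 + 1350*m (P(m, h) = (673 + m)*1350 = 908550 + 1350*m)
Y = 27886 (Y = 28925 - 1039 = 27886)
(P(O, -1215) + 2459902)*(Y - 1069875) = ((908550 + 1350*(-1657)) + 2459902)*(27886 - 1069875) = ((908550 - 2236950) + 2459902)*(-1041989) = (-1328400 + 2459902)*(-1041989) = 1131502*(-1041989) = -1179012637478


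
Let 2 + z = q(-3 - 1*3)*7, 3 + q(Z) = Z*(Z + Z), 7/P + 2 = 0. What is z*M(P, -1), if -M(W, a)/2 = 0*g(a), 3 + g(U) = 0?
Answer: 0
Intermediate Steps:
P = -7/2 (P = 7/(-2 + 0) = 7/(-2) = 7*(-1/2) = -7/2 ≈ -3.5000)
g(U) = -3 (g(U) = -3 + 0 = -3)
M(W, a) = 0 (M(W, a) = -0*(-3) = -2*0 = 0)
q(Z) = -3 + 2*Z**2 (q(Z) = -3 + Z*(Z + Z) = -3 + Z*(2*Z) = -3 + 2*Z**2)
z = 481 (z = -2 + (-3 + 2*(-3 - 1*3)**2)*7 = -2 + (-3 + 2*(-3 - 3)**2)*7 = -2 + (-3 + 2*(-6)**2)*7 = -2 + (-3 + 2*36)*7 = -2 + (-3 + 72)*7 = -2 + 69*7 = -2 + 483 = 481)
z*M(P, -1) = 481*0 = 0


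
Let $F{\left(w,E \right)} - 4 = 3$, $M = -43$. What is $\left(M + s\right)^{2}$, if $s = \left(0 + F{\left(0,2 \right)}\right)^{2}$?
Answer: $36$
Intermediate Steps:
$F{\left(w,E \right)} = 7$ ($F{\left(w,E \right)} = 4 + 3 = 7$)
$s = 49$ ($s = \left(0 + 7\right)^{2} = 7^{2} = 49$)
$\left(M + s\right)^{2} = \left(-43 + 49\right)^{2} = 6^{2} = 36$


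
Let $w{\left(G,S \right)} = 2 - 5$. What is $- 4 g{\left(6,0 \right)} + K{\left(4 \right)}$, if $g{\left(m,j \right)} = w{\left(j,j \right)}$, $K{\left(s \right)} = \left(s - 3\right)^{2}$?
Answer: $13$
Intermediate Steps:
$K{\left(s \right)} = \left(-3 + s\right)^{2}$
$w{\left(G,S \right)} = -3$ ($w{\left(G,S \right)} = 2 - 5 = -3$)
$g{\left(m,j \right)} = -3$
$- 4 g{\left(6,0 \right)} + K{\left(4 \right)} = \left(-4\right) \left(-3\right) + \left(-3 + 4\right)^{2} = 12 + 1^{2} = 12 + 1 = 13$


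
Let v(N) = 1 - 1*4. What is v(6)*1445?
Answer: -4335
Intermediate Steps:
v(N) = -3 (v(N) = 1 - 4 = -3)
v(6)*1445 = -3*1445 = -4335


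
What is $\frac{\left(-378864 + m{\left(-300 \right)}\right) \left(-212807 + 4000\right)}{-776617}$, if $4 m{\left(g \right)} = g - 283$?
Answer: $- \frac{316559555473}{3106468} \approx -1.019 \cdot 10^{5}$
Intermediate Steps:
$m{\left(g \right)} = - \frac{283}{4} + \frac{g}{4}$ ($m{\left(g \right)} = \frac{g - 283}{4} = \frac{-283 + g}{4} = - \frac{283}{4} + \frac{g}{4}$)
$\frac{\left(-378864 + m{\left(-300 \right)}\right) \left(-212807 + 4000\right)}{-776617} = \frac{\left(-378864 + \left(- \frac{283}{4} + \frac{1}{4} \left(-300\right)\right)\right) \left(-212807 + 4000\right)}{-776617} = \left(-378864 - \frac{583}{4}\right) \left(-208807\right) \left(- \frac{1}{776617}\right) = \left(- \frac{1516039}{4}\right) \left(-208807\right) \left(- \frac{1}{776617}\right) = \frac{316559555473}{4} \left(- \frac{1}{776617}\right) = - \frac{316559555473}{3106468}$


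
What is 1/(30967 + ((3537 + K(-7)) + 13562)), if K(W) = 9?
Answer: 1/48075 ≈ 2.0801e-5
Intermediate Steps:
1/(30967 + ((3537 + K(-7)) + 13562)) = 1/(30967 + ((3537 + 9) + 13562)) = 1/(30967 + (3546 + 13562)) = 1/(30967 + 17108) = 1/48075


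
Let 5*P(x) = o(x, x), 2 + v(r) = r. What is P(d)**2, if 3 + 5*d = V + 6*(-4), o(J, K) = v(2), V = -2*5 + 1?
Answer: 0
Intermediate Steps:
v(r) = -2 + r
V = -9 (V = -10 + 1 = -9)
o(J, K) = 0 (o(J, K) = -2 + 2 = 0)
d = -36/5 (d = -3/5 + (-9 + 6*(-4))/5 = -3/5 + (-9 - 24)/5 = -3/5 + (1/5)*(-33) = -3/5 - 33/5 = -36/5 ≈ -7.2000)
P(x) = 0 (P(x) = (1/5)*0 = 0)
P(d)**2 = 0**2 = 0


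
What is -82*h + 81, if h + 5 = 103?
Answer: -7955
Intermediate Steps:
h = 98 (h = -5 + 103 = 98)
-82*h + 81 = -82*98 + 81 = -8036 + 81 = -7955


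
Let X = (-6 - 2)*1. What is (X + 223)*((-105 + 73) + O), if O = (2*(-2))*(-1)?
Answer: -6020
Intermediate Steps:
O = 4 (O = -4*(-1) = 4)
X = -8 (X = -8*1 = -8)
(X + 223)*((-105 + 73) + O) = (-8 + 223)*((-105 + 73) + 4) = 215*(-32 + 4) = 215*(-28) = -6020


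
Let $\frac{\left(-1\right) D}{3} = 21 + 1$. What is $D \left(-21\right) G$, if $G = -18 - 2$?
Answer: $-27720$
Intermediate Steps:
$G = -20$ ($G = -18 - 2 = -20$)
$D = -66$ ($D = - 3 \left(21 + 1\right) = \left(-3\right) 22 = -66$)
$D \left(-21\right) G = \left(-66\right) \left(-21\right) \left(-20\right) = 1386 \left(-20\right) = -27720$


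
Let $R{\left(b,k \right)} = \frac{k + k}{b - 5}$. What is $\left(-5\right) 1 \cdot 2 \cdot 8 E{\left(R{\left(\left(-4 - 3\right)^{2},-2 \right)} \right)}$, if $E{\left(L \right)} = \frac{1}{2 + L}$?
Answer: $- \frac{880}{21} \approx -41.905$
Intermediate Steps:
$R{\left(b,k \right)} = \frac{2 k}{-5 + b}$
$\left(-5\right) 1 \cdot 2 \cdot 8 E{\left(R{\left(\left(-4 - 3\right)^{2},-2 \right)} \right)} = \frac{\left(-5\right) 1 \cdot 2 \cdot 8}{2 + 2 \left(-2\right) \frac{1}{-5 + \left(-4 - 3\right)^{2}}} = \frac{\left(-5\right) 2 \cdot 8}{2 + 2 \left(-2\right) \frac{1}{-5 + \left(-7\right)^{2}}} = \frac{\left(-10\right) 8}{2 + 2 \left(-2\right) \frac{1}{-5 + 49}} = - \frac{80}{2 + 2 \left(-2\right) \frac{1}{44}} = - \frac{80}{2 - \frac{1}{11}} = - \frac{80}{\frac{21}{11}} = \left(-80\right) \frac{11}{21} = - \frac{880}{21}$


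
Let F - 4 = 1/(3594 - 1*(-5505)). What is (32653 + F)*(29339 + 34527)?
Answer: 18977529246104/9099 ≈ 2.0857e+9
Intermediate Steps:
F = 36397/9099 (F = 4 + 1/(3594 - 1*(-5505)) = 4 + 1/(3594 + 5505) = 4 + 1/9099 = 36397/9099 ≈ 4.0001)
(32653 + F)*(29339 + 34527) = (32653 + 36397/9099)*(29339 + 34527) = (297146044/9099)*63866 = 18977529246104/9099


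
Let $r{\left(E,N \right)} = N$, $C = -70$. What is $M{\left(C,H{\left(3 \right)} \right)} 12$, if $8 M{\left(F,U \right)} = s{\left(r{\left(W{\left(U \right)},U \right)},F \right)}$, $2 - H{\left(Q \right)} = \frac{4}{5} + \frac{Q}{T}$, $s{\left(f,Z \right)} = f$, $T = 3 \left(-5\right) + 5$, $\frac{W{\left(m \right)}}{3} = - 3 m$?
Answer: $\frac{9}{4} \approx 2.25$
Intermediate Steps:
$W{\left(m \right)} = - 9 m$ ($W{\left(m \right)} = 3 \left(- 3 m\right) = - 9 m$)
$T = -10$ ($T = -15 + 5 = -10$)
$H{\left(Q \right)} = \frac{6}{5} + \frac{Q}{10}$ ($H{\left(Q \right)} = 2 - \left(\frac{4}{5} + \frac{Q}{-10}\right) = 2 - \left(4 \cdot \frac{1}{5} + Q \left(- \frac{1}{10}\right)\right) = 2 - \left(\frac{4}{5} - \frac{Q}{10}\right) = 2 + \left(- \frac{4}{5} + \frac{Q}{10}\right) = \frac{6}{5} + \frac{Q}{10}$)
$M{\left(F,U \right)} = \frac{U}{8}$
$M{\left(C,H{\left(3 \right)} \right)} 12 = \frac{\frac{6}{5} + \frac{1}{10} \cdot 3}{8} \cdot 12 = \frac{\frac{6}{5} + \frac{3}{10}}{8} \cdot 12 = \frac{1}{8} \cdot \frac{3}{2} \cdot 12 = \frac{3}{16} \cdot 12 = \frac{9}{4}$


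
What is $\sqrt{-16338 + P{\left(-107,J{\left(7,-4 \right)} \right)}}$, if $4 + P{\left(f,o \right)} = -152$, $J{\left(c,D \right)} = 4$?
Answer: $i \sqrt{16494} \approx 128.43 i$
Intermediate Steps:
$P{\left(f,o \right)} = -156$ ($P{\left(f,o \right)} = -4 - 152 = -156$)
$\sqrt{-16338 + P{\left(-107,J{\left(7,-4 \right)} \right)}} = \sqrt{-16338 - 156} = \sqrt{-16494} = i \sqrt{16494}$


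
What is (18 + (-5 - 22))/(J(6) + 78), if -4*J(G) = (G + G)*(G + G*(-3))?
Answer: -3/38 ≈ -0.078947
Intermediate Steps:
J(G) = G² (J(G) = -(G + G)*(G + G*(-3))/4 = -2*G*(G - 3*G)/4 = -2*G*(-2*G)/4 = -(-1)*G² = G²)
(18 + (-5 - 22))/(J(6) + 78) = (18 + (-5 - 22))/(6² + 78) = (18 - 27)/(36 + 78) = -9/114 = (1/114)*(-9) = -3/38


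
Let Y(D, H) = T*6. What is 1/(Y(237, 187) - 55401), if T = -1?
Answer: -1/55407 ≈ -1.8048e-5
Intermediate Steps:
Y(D, H) = -6 (Y(D, H) = -1*6 = -6)
1/(Y(237, 187) - 55401) = 1/(-6 - 55401) = 1/(-55407) = -1/55407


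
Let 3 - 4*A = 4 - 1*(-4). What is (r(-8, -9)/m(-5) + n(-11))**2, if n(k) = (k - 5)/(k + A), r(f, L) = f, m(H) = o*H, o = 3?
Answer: 1827904/540225 ≈ 3.3836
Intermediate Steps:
A = -5/4 (A = 3/4 - (4 - 1*(-4))/4 = 3/4 - (4 + 4)/4 = 3/4 - 1/4*8 = 3/4 - 2 = -5/4 ≈ -1.2500)
m(H) = 3*H
n(k) = (-5 + k)/(-5/4 + k) (n(k) = (k - 5)/(k - 5/4) = (-5 + k)/(-5/4 + k))
(r(-8, -9)/m(-5) + n(-11))**2 = (-8/(3*(-5)) + 4*(-5 - 11)/(-5 + 4*(-11)))**2 = (-8/(-15) + 4*(-16)/(-5 - 44))**2 = (-8*(-1/15) + 4*(-16)/(-49))**2 = (8/15 + 4*(-1/49)*(-16))**2 = (8/15 + 64/49)**2 = (1352/735)**2 = 1827904/540225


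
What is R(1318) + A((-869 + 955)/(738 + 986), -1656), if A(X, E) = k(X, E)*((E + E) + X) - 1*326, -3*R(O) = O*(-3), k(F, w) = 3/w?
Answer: 474872309/475824 ≈ 998.00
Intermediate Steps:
R(O) = O (R(O) = -O*(-3)/3 = -(-1)*O = O)
A(X, E) = -326 + 3*(X + 2*E)/E (A(X, E) = (3/E)*((E + E) + X) - 1*326 = (3/E)*(2*E + X) - 326 = (3/E)*(X + 2*E) - 326 = 3*(X + 2*E)/E - 326 = -326 + 3*(X + 2*E)/E)
R(1318) + A((-869 + 955)/(738 + 986), -1656) = 1318 + (-320 + 3*((-869 + 955)/(738 + 986))/(-1656)) = 1318 + (-320 + 3*(86/1724)*(-1/1656)) = 1318 + (-320 + 3*(86*(1/1724))*(-1/1656)) = 1318 + (-320 + 3*(43/862)*(-1/1656)) = 1318 + (-320 - 43/475824) = 1318 - 152263723/475824 = 474872309/475824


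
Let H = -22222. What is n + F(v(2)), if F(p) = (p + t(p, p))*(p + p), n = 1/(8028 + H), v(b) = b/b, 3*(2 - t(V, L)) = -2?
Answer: 312265/42582 ≈ 7.3333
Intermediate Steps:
t(V, L) = 8/3 (t(V, L) = 2 - ⅓*(-2) = 2 + ⅔ = 8/3)
v(b) = 1
n = -1/14194 (n = 1/(8028 - 22222) = 1/(-14194) = -1/14194 ≈ -7.0452e-5)
F(p) = 2*p*(8/3 + p) (F(p) = (p + 8/3)*(p + p) = (8/3 + p)*(2*p) = 2*p*(8/3 + p))
n + F(v(2)) = -1/14194 + (⅔)*1*(8 + 3*1) = -1/14194 + (⅔)*1*(8 + 3) = -1/14194 + (⅔)*1*11 = -1/14194 + 22/3 = 312265/42582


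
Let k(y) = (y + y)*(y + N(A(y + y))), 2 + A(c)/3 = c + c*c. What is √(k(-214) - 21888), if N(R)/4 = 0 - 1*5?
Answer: 6*√2174 ≈ 279.76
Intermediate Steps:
A(c) = -6 + 3*c + 3*c² (A(c) = -6 + 3*(c + c*c) = -6 + 3*(c + c²) = -6 + (3*c + 3*c²) = -6 + 3*c + 3*c²)
N(R) = -20 (N(R) = 4*(0 - 1*5) = 4*(0 - 5) = 4*(-5) = -20)
k(y) = 2*y*(-20 + y) (k(y) = (y + y)*(y - 20) = (2*y)*(-20 + y) = 2*y*(-20 + y))
√(k(-214) - 21888) = √(2*(-214)*(-20 - 214) - 21888) = √(2*(-214)*(-234) - 21888) = √(100152 - 21888) = √78264 = 6*√2174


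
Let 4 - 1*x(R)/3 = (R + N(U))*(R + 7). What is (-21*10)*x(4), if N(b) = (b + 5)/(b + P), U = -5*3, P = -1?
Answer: 118125/4 ≈ 29531.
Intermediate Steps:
U = -15
N(b) = (5 + b)/(-1 + b) (N(b) = (b + 5)/(b - 1) = (5 + b)/(-1 + b))
x(R) = 12 - 3*(7 + R)*(5/8 + R) (x(R) = 12 - 3*(R + (5 - 15)/(-1 - 15))*(R + 7) = 12 - 3*(R - 10/(-16))*(7 + R) = 12 - 3*(R - 1/16*(-10))*(7 + R) = 12 - 3*(R + 5/8)*(7 + R) = 12 - 3*(5/8 + R)*(7 + R) = 12 - 3*(7 + R)*(5/8 + R))
(-21*10)*x(4) = (-21*10)*(-9/8 - 3*4**2 - 183/8*4) = -210*(-9/8 - 3*16 - 183/2) = -210*(-9/8 - 48 - 183/2) = -210*(-1125/8) = 118125/4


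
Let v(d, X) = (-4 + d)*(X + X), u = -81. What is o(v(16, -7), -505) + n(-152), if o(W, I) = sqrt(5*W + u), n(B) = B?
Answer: -152 + I*sqrt(921) ≈ -152.0 + 30.348*I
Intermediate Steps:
v(d, X) = 2*X*(-4 + d) (v(d, X) = (-4 + d)*(2*X) = 2*X*(-4 + d))
o(W, I) = sqrt(-81 + 5*W) (o(W, I) = sqrt(5*W - 81) = sqrt(-81 + 5*W))
o(v(16, -7), -505) + n(-152) = sqrt(-81 + 5*(2*(-7)*(-4 + 16))) - 152 = sqrt(-81 + 5*(2*(-7)*12)) - 152 = sqrt(-81 + 5*(-168)) - 152 = sqrt(-81 - 840) - 152 = sqrt(-921) - 152 = I*sqrt(921) - 152 = -152 + I*sqrt(921)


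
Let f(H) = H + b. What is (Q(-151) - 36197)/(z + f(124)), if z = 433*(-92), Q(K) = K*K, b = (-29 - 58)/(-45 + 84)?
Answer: 174148/516285 ≈ 0.33731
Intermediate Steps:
b = -29/13 (b = -87/39 = -87*1/39 = -29/13 ≈ -2.2308)
Q(K) = K²
f(H) = -29/13 + H (f(H) = H - 29/13 = -29/13 + H)
z = -39836
(Q(-151) - 36197)/(z + f(124)) = ((-151)² - 36197)/(-39836 + (-29/13 + 124)) = (22801 - 36197)/(-39836 + 1583/13) = -13396/(-516285/13) = -13396*(-13/516285) = 174148/516285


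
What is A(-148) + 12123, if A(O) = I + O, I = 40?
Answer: 12015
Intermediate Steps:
A(O) = 40 + O
A(-148) + 12123 = (40 - 148) + 12123 = -108 + 12123 = 12015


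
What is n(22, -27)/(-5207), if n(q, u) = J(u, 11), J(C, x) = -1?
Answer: 1/5207 ≈ 0.00019205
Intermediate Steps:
n(q, u) = -1
n(22, -27)/(-5207) = -1/(-5207) = -1*(-1/5207) = 1/5207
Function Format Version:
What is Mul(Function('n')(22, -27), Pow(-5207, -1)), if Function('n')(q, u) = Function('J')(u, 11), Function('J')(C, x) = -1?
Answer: Rational(1, 5207) ≈ 0.00019205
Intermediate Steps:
Function('n')(q, u) = -1
Mul(Function('n')(22, -27), Pow(-5207, -1)) = Mul(-1, Pow(-5207, -1)) = Mul(-1, Rational(-1, 5207)) = Rational(1, 5207)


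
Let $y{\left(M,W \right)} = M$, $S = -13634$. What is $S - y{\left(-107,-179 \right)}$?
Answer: $-13527$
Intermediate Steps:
$S - y{\left(-107,-179 \right)} = -13634 - -107 = -13634 + 107 = -13527$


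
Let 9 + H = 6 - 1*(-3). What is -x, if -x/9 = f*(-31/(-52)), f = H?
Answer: 0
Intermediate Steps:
H = 0 (H = -9 + (6 - 1*(-3)) = -9 + (6 + 3) = -9 + 9 = 0)
f = 0
x = 0 (x = -0*(-31/(-52)) = -0*(-31*(-1/52)) = -0*31/52 = -9*0 = 0)
-x = -1*0 = 0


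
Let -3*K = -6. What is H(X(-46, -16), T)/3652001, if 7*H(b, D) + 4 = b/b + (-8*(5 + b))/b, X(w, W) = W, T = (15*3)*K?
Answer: -17/51128014 ≈ -3.3250e-7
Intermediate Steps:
K = 2 (K = -1/3*(-6) = 2)
T = 90 (T = (15*3)*2 = 45*2 = 90)
H(b, D) = -3/7 + (-40 - 8*b)/(7*b) (H(b, D) = -4/7 + (b/b + (-8*(5 + b))/b)/7 = -4/7 + (1 + (-40 - 8*b)/b)/7 = -4/7 + (1/7 + (-40 - 8*b)/(7*b)) = -3/7 + (-40 - 8*b)/(7*b))
H(X(-46, -16), T)/3652001 = ((1/7)*(-40 - 11*(-16))/(-16))/3652001 = ((1/7)*(-1/16)*(-40 + 176))*(1/3652001) = ((1/7)*(-1/16)*136)*(1/3652001) = -17/14*1/3652001 = -17/51128014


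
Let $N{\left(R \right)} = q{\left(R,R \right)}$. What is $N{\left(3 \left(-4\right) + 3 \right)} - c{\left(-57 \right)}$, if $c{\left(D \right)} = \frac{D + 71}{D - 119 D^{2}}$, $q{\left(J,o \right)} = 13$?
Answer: $\frac{2513479}{193344} \approx 13.0$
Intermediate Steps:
$N{\left(R \right)} = 13$
$c{\left(D \right)} = \frac{71 + D}{D - 119 D^{2}}$
$N{\left(3 \left(-4\right) + 3 \right)} - c{\left(-57 \right)} = 13 - \frac{-71 - -57}{\left(-57\right) \left(-1 + 119 \left(-57\right)\right)} = 13 - - \frac{-71 + 57}{57 \left(-1 - 6783\right)} = 13 - \left(- \frac{1}{57}\right) \frac{1}{-6784} \left(-14\right) = 13 - \left(- \frac{1}{57}\right) \left(- \frac{1}{6784}\right) \left(-14\right) = 13 - - \frac{7}{193344} = 13 + \frac{7}{193344} = \frac{2513479}{193344}$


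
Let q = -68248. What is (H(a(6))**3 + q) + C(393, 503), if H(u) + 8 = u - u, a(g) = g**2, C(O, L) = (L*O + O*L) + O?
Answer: 326991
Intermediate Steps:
C(O, L) = O + 2*L*O (C(O, L) = (L*O + L*O) + O = 2*L*O + O = O + 2*L*O)
H(u) = -8 (H(u) = -8 + (u - u) = -8 + 0 = -8)
(H(a(6))**3 + q) + C(393, 503) = ((-8)**3 - 68248) + 393*(1 + 2*503) = (-512 - 68248) + 393*(1 + 1006) = -68760 + 393*1007 = -68760 + 395751 = 326991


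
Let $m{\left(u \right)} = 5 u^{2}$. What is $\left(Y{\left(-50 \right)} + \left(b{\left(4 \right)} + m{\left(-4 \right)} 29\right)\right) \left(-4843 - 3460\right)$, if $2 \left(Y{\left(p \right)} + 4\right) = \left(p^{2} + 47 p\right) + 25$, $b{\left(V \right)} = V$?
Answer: $- \frac{39978945}{2} \approx -1.9989 \cdot 10^{7}$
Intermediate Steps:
$Y{\left(p \right)} = \frac{17}{2} + \frac{p^{2}}{2} + \frac{47 p}{2}$ ($Y{\left(p \right)} = -4 + \frac{\left(p^{2} + 47 p\right) + 25}{2} = -4 + \frac{25 + p^{2} + 47 p}{2} = -4 + \left(\frac{25}{2} + \frac{p^{2}}{2} + \frac{47 p}{2}\right) = \frac{17}{2} + \frac{p^{2}}{2} + \frac{47 p}{2}$)
$\left(Y{\left(-50 \right)} + \left(b{\left(4 \right)} + m{\left(-4 \right)} 29\right)\right) \left(-4843 - 3460\right) = \left(\left(\frac{17}{2} + \frac{\left(-50\right)^{2}}{2} + \frac{47}{2} \left(-50\right)\right) + \left(4 + 5 \left(-4\right)^{2} \cdot 29\right)\right) \left(-4843 - 3460\right) = \left(\left(\frac{17}{2} + \frac{1}{2} \cdot 2500 - 1175\right) + \left(4 + 5 \cdot 16 \cdot 29\right)\right) \left(-8303\right) = \left(\left(\frac{17}{2} + 1250 - 1175\right) + \left(4 + 80 \cdot 29\right)\right) \left(-8303\right) = \left(\frac{167}{2} + \left(4 + 2320\right)\right) \left(-8303\right) = \left(\frac{167}{2} + 2324\right) \left(-8303\right) = \frac{4815}{2} \left(-8303\right) = - \frac{39978945}{2}$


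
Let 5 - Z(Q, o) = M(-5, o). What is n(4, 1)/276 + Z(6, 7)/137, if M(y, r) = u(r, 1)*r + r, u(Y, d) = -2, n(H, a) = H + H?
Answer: 1102/9453 ≈ 0.11658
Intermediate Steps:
n(H, a) = 2*H
M(y, r) = -r (M(y, r) = -2*r + r = -r)
Z(Q, o) = 5 + o (Z(Q, o) = 5 - (-1)*o = 5 + o)
n(4, 1)/276 + Z(6, 7)/137 = (2*4)/276 + (5 + 7)/137 = 8*(1/276) + 12*(1/137) = 2/69 + 12/137 = 1102/9453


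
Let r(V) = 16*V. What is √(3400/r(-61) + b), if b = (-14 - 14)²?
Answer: √11617206/122 ≈ 27.938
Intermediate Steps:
b = 784 (b = (-28)² = 784)
√(3400/r(-61) + b) = √(3400/((16*(-61))) + 784) = √(3400/(-976) + 784) = √(3400*(-1/976) + 784) = √(-425/122 + 784) = √(95223/122) = √11617206/122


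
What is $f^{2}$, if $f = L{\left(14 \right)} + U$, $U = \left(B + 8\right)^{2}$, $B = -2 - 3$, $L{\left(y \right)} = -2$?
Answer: $49$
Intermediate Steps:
$B = -5$ ($B = -2 - 3 = -5$)
$U = 9$ ($U = \left(-5 + 8\right)^{2} = 3^{2} = 9$)
$f = 7$ ($f = -2 + 9 = 7$)
$f^{2} = 7^{2} = 49$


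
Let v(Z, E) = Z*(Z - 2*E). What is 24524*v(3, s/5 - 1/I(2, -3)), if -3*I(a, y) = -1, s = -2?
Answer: 3605028/5 ≈ 7.2101e+5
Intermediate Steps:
I(a, y) = ⅓ (I(a, y) = -⅓*(-1) = ⅓)
24524*v(3, s/5 - 1/I(2, -3)) = 24524*(3*(3 - 2*(-2/5 - 1/⅓))) = 24524*(3*(3 - 2*(-2*⅕ - 1*3))) = 24524*(3*(3 - 2*(-⅖ - 3))) = 24524*(3*(3 - 2*(-17/5))) = 24524*(3*(3 + 34/5)) = 24524*(3*(49/5)) = 24524*(147/5) = 3605028/5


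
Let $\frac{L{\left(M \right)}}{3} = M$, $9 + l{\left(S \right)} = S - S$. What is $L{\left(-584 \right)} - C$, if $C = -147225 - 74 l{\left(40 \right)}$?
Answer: $144807$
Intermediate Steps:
$l{\left(S \right)} = -9$ ($l{\left(S \right)} = -9 + \left(S - S\right) = -9 + 0 = -9$)
$L{\left(M \right)} = 3 M$
$C = -146559$ ($C = -147225 - 74 \left(-9\right) = -147225 - -666 = -147225 + 666 = -146559$)
$L{\left(-584 \right)} - C = 3 \left(-584\right) - -146559 = -1752 + 146559 = 144807$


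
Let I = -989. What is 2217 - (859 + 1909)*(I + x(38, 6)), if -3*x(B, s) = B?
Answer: 8324491/3 ≈ 2.7748e+6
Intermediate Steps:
x(B, s) = -B/3
2217 - (859 + 1909)*(I + x(38, 6)) = 2217 - (859 + 1909)*(-989 - ⅓*38) = 2217 - 2768*(-989 - 38/3) = 2217 - 2768*(-3005)/3 = 2217 - 1*(-8317840/3) = 2217 + 8317840/3 = 8324491/3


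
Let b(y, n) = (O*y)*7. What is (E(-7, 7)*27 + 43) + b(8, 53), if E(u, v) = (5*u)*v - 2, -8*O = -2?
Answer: -6612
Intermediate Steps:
O = ¼ (O = -⅛*(-2) = ¼ ≈ 0.25000)
E(u, v) = -2 + 5*u*v (E(u, v) = 5*u*v - 2 = -2 + 5*u*v)
b(y, n) = 7*y/4 (b(y, n) = (y/4)*7 = 7*y/4)
(E(-7, 7)*27 + 43) + b(8, 53) = ((-2 + 5*(-7)*7)*27 + 43) + (7/4)*8 = ((-2 - 245)*27 + 43) + 14 = (-247*27 + 43) + 14 = (-6669 + 43) + 14 = -6626 + 14 = -6612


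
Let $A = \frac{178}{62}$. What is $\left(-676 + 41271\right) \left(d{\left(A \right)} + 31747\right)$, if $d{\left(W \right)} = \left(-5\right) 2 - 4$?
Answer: $1288201135$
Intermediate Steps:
$A = \frac{89}{31}$ ($A = 178 \cdot \frac{1}{62} = \frac{89}{31} \approx 2.871$)
$d{\left(W \right)} = -14$ ($d{\left(W \right)} = -10 - 4 = -14$)
$\left(-676 + 41271\right) \left(d{\left(A \right)} + 31747\right) = \left(-676 + 41271\right) \left(-14 + 31747\right) = 40595 \cdot 31733 = 1288201135$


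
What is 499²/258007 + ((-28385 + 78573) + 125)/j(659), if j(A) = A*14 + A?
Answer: 5147493692/850133065 ≈ 6.0549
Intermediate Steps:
j(A) = 15*A (j(A) = 14*A + A = 15*A)
499²/258007 + ((-28385 + 78573) + 125)/j(659) = 499²/258007 + ((-28385 + 78573) + 125)/((15*659)) = 249001*(1/258007) + (50188 + 125)/9885 = 249001/258007 + 50313*(1/9885) = 249001/258007 + 16771/3295 = 5147493692/850133065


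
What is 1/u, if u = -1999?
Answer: -1/1999 ≈ -0.00050025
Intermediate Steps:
1/u = 1/(-1999) = -1/1999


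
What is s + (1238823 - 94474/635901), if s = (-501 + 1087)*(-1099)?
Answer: 378239543435/635901 ≈ 5.9481e+5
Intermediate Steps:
s = -644014 (s = 586*(-1099) = -644014)
s + (1238823 - 94474/635901) = -644014 + (1238823 - 94474/635901) = -644014 + 787768690049/635901 = 378239543435/635901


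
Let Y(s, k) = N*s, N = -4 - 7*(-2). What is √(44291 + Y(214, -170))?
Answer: 3*√5159 ≈ 215.48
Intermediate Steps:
N = 10 (N = -4 + 14 = 10)
Y(s, k) = 10*s
√(44291 + Y(214, -170)) = √(44291 + 10*214) = √(44291 + 2140) = √46431 = 3*√5159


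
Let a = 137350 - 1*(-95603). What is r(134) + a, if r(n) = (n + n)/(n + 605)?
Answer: 172152535/739 ≈ 2.3295e+5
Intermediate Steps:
a = 232953 (a = 137350 + 95603 = 232953)
r(n) = 2*n/(605 + n) (r(n) = (2*n)/(605 + n) = 2*n/(605 + n))
r(134) + a = 2*134/(605 + 134) + 232953 = 2*134/739 + 232953 = 2*134*(1/739) + 232953 = 268/739 + 232953 = 172152535/739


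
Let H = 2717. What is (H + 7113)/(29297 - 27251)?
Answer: 4915/1023 ≈ 4.8045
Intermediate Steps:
(H + 7113)/(29297 - 27251) = (2717 + 7113)/(29297 - 27251) = 9830/2046 = 9830*(1/2046) = 4915/1023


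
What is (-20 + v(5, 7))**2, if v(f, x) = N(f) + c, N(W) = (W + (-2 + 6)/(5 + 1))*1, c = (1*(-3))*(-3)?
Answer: 256/9 ≈ 28.444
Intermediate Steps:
c = 9 (c = -3*(-3) = 9)
N(W) = 2/3 + W (N(W) = (W + 4/6)*1 = (W + 4*(1/6))*1 = (W + 2/3)*1 = (2/3 + W)*1 = 2/3 + W)
v(f, x) = 29/3 + f (v(f, x) = (2/3 + f) + 9 = 29/3 + f)
(-20 + v(5, 7))**2 = (-20 + (29/3 + 5))**2 = (-20 + 44/3)**2 = (-16/3)**2 = 256/9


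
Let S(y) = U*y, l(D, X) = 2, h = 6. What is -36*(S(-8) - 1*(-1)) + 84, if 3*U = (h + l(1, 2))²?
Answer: 6192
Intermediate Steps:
U = 64/3 (U = (6 + 2)²/3 = (⅓)*8² = (⅓)*64 = 64/3 ≈ 21.333)
S(y) = 64*y/3
-36*(S(-8) - 1*(-1)) + 84 = -36*((64/3)*(-8) - 1*(-1)) + 84 = -36*(-512/3 + 1) + 84 = -36*(-509/3) + 84 = 6108 + 84 = 6192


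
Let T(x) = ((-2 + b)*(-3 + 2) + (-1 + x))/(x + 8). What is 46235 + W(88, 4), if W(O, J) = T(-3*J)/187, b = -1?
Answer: 17291895/374 ≈ 46235.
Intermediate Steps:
T(x) = (2 + x)/(8 + x) (T(x) = ((-2 - 1)*(-3 + 2) + (-1 + x))/(x + 8) = (-3*(-1) + (-1 + x))/(8 + x) = (3 + (-1 + x))/(8 + x) = (2 + x)/(8 + x))
W(O, J) = (2 - 3*J)/(187*(8 - 3*J)) (W(O, J) = ((2 - 3*J)/(8 - 3*J))/187 = ((2 - 3*J)/(8 - 3*J))*(1/187) = (2 - 3*J)/(187*(8 - 3*J)))
46235 + W(88, 4) = 46235 + (-2 + 3*4)/(187*(-8 + 3*4)) = 46235 + (-2 + 12)/(187*(-8 + 12)) = 46235 + (1/187)*10/4 = 46235 + (1/187)*(¼)*10 = 46235 + 5/374 = 17291895/374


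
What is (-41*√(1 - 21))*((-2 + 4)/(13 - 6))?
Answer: -164*I*√5/7 ≈ -52.388*I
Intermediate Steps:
(-41*√(1 - 21))*((-2 + 4)/(13 - 6)) = (-82*I*√5)*(2/7) = (-82*I*√5)*(2*(⅐)) = -82*I*√5*(2/7) = -164*I*√5/7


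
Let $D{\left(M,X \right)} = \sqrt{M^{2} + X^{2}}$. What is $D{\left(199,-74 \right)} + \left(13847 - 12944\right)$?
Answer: $903 + \sqrt{45077} \approx 1115.3$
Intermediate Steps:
$D{\left(199,-74 \right)} + \left(13847 - 12944\right) = \sqrt{199^{2} + \left(-74\right)^{2}} + \left(13847 - 12944\right) = \sqrt{39601 + 5476} + \left(13847 - 12944\right) = \sqrt{45077} + 903 = 903 + \sqrt{45077}$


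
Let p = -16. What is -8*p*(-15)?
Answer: -1920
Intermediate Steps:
-8*p*(-15) = -8*(-16)*(-15) = 128*(-15) = -1920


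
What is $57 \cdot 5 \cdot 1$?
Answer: $285$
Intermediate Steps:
$57 \cdot 5 \cdot 1 = 57 \cdot 5 = 285$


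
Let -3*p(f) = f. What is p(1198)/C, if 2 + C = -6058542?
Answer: 599/9087816 ≈ 6.5912e-5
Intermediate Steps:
C = -6058544 (C = -2 - 6058542 = -6058544)
p(f) = -f/3
p(1198)/C = -⅓*1198/(-6058544) = -1198/3*(-1/6058544) = 599/9087816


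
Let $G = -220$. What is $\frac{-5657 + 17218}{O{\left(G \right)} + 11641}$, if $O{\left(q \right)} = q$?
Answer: $\frac{11561}{11421} \approx 1.0123$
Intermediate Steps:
$\frac{-5657 + 17218}{O{\left(G \right)} + 11641} = \frac{-5657 + 17218}{-220 + 11641} = \frac{11561}{11421}$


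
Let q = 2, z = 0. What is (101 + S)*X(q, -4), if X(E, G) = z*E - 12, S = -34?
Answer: -804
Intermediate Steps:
X(E, G) = -12 (X(E, G) = 0*E - 12 = 0 - 12 = -12)
(101 + S)*X(q, -4) = (101 - 34)*(-12) = 67*(-12) = -804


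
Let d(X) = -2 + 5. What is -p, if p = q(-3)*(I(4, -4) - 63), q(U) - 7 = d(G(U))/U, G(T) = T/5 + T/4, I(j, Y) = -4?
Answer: 402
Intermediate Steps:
G(T) = 9*T/20 (G(T) = T*(⅕) + T*(¼) = T/5 + T/4 = 9*T/20)
d(X) = 3
q(U) = 7 + 3/U
p = -402 (p = (7 + 3/(-3))*(-4 - 63) = (7 + 3*(-⅓))*(-67) = (7 - 1)*(-67) = 6*(-67) = -402)
-p = -1*(-402) = 402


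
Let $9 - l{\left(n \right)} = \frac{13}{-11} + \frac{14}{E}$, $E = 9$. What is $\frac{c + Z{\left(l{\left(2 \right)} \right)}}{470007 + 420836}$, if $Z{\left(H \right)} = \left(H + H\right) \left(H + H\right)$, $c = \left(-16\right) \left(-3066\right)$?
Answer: $\frac{483715120}{8731152243} \approx 0.055401$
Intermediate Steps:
$l{\left(n \right)} = \frac{854}{99}$ ($l{\left(n \right)} = 9 - \left(\frac{13}{-11} + \frac{14}{9}\right) = 9 - \left(13 \left(- \frac{1}{11}\right) + 14 \cdot \frac{1}{9}\right) = 9 - \left(- \frac{13}{11} + \frac{14}{9}\right) = 9 - \frac{37}{99} = \frac{854}{99}$)
$c = 49056$
$Z{\left(H \right)} = 4 H^{2}$ ($Z{\left(H \right)} = 2 H 2 H = 4 H^{2}$)
$\frac{c + Z{\left(l{\left(2 \right)} \right)}}{470007 + 420836} = \frac{49056 + 4 \left(\frac{854}{99}\right)^{2}}{470007 + 420836} = \frac{49056 + 4 \cdot \frac{729316}{9801}}{890843} = \left(49056 + \frac{2917264}{9801}\right) \frac{1}{890843} = \frac{483715120}{9801} \cdot \frac{1}{890843} = \frac{483715120}{8731152243}$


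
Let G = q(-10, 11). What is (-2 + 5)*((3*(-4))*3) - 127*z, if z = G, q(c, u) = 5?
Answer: -743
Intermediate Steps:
G = 5
z = 5
(-2 + 5)*((3*(-4))*3) - 127*z = (-2 + 5)*((3*(-4))*3) - 127*5 = 3*(-12*3) - 635 = 3*(-36) - 635 = -108 - 635 = -743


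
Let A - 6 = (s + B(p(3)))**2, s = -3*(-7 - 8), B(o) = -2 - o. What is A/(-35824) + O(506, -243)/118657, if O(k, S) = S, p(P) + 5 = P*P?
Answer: -189894471/4250768368 ≈ -0.044673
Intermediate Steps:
p(P) = -5 + P**2 (p(P) = -5 + P*P = -5 + P**2)
s = 45 (s = -3*(-15) = 45)
A = 1527 (A = 6 + (45 + (-2 - (-5 + 3**2)))**2 = 6 + (45 + (-2 - (-5 + 9)))**2 = 6 + (45 + (-2 - 1*4))**2 = 6 + (45 + (-2 - 4))**2 = 6 + (45 - 6)**2 = 6 + 39**2 = 6 + 1521 = 1527)
A/(-35824) + O(506, -243)/118657 = 1527/(-35824) - 243/118657 = 1527*(-1/35824) - 243*1/118657 = -1527/35824 - 243/118657 = -189894471/4250768368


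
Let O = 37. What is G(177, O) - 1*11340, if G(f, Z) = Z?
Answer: -11303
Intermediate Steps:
G(177, O) - 1*11340 = 37 - 1*11340 = 37 - 11340 = -11303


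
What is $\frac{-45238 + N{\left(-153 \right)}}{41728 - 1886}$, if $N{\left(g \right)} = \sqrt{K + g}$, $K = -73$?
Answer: $- \frac{22619}{19921} + \frac{i \sqrt{226}}{39842} \approx -1.1354 + 0.00037732 i$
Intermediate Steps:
$N{\left(g \right)} = \sqrt{-73 + g}$
$\frac{-45238 + N{\left(-153 \right)}}{41728 - 1886} = \frac{-45238 + \sqrt{-73 - 153}}{41728 - 1886} = \frac{-45238 + \sqrt{-226}}{39842} = \left(-45238 + i \sqrt{226}\right) \frac{1}{39842} = - \frac{22619}{19921} + \frac{i \sqrt{226}}{39842}$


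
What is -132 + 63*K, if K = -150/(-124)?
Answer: -3459/62 ≈ -55.790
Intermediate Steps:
K = 75/62 (K = -150*(-1/124) = 75/62 ≈ 1.2097)
-132 + 63*K = -132 + 63*(75/62) = -132 + 4725/62 = -3459/62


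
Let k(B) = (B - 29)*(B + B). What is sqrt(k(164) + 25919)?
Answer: sqrt(70199) ≈ 264.95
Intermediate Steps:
k(B) = 2*B*(-29 + B) (k(B) = (-29 + B)*(2*B) = 2*B*(-29 + B))
sqrt(k(164) + 25919) = sqrt(2*164*(-29 + 164) + 25919) = sqrt(2*164*135 + 25919) = sqrt(44280 + 25919) = sqrt(70199)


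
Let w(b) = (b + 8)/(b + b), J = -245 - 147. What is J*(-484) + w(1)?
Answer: 379465/2 ≈ 1.8973e+5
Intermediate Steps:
J = -392
w(b) = (8 + b)/(2*b) (w(b) = (8 + b)/((2*b)) = (8 + b)*(1/(2*b)) = (8 + b)/(2*b))
J*(-484) + w(1) = -392*(-484) + (1/2)*(8 + 1)/1 = 189728 + (1/2)*1*9 = 189728 + 9/2 = 379465/2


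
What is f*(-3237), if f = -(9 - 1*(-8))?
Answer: 55029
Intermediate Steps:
f = -17 (f = -(9 + 8) = -1*17 = -17)
f*(-3237) = -17*(-3237) = 55029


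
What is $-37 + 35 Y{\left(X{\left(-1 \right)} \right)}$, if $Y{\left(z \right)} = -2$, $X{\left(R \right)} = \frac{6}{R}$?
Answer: $-107$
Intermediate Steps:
$-37 + 35 Y{\left(X{\left(-1 \right)} \right)} = -37 + 35 \left(-2\right) = -37 - 70 = -107$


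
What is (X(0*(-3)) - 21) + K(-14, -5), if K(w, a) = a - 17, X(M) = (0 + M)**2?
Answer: -43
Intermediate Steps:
X(M) = M**2
K(w, a) = -17 + a
(X(0*(-3)) - 21) + K(-14, -5) = ((0*(-3))**2 - 21) + (-17 - 5) = (0**2 - 21) - 22 = (0 - 21) - 22 = -21 - 22 = -43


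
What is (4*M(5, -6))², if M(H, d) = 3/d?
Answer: 4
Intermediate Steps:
(4*M(5, -6))² = (4*(3/(-6)))² = (4*(3*(-⅙)))² = (4*(-½))² = (-2)² = 4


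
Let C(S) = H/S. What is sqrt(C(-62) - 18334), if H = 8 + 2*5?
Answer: I*sqrt(17619253)/31 ≈ 135.4*I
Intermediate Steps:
H = 18 (H = 8 + 10 = 18)
C(S) = 18/S
sqrt(C(-62) - 18334) = sqrt(18/(-62) - 18334) = sqrt(18*(-1/62) - 18334) = sqrt(-9/31 - 18334) = sqrt(-568363/31) = I*sqrt(17619253)/31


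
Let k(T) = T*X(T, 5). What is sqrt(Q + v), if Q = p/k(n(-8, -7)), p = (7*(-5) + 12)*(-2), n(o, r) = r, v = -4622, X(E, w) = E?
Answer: 8*I*sqrt(3538)/7 ≈ 67.978*I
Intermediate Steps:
k(T) = T**2 (k(T) = T*T = T**2)
p = 46 (p = (-35 + 12)*(-2) = -23*(-2) = 46)
Q = 46/49 (Q = 46/((-7)**2) = 46/49 ≈ 0.93878)
sqrt(Q + v) = sqrt(46/49 - 4622) = sqrt(-226432/49) = 8*I*sqrt(3538)/7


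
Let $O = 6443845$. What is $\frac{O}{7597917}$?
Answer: $\frac{6443845}{7597917} \approx 0.84811$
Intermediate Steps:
$\frac{O}{7597917} = \frac{6443845}{7597917}$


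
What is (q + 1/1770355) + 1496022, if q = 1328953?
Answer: 5001208616126/1770355 ≈ 2.8250e+6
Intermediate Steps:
(q + 1/1770355) + 1496022 = (1328953 + 1/1770355) + 1496022 = 2352718588316/1770355 + 1496022 = 5001208616126/1770355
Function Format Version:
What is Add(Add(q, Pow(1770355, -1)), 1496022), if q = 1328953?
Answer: Rational(5001208616126, 1770355) ≈ 2.8250e+6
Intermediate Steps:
Add(Add(q, Pow(1770355, -1)), 1496022) = Add(Add(1328953, Pow(1770355, -1)), 1496022) = Add(Add(1328953, Rational(1, 1770355)), 1496022) = Add(Rational(2352718588316, 1770355), 1496022) = Rational(5001208616126, 1770355)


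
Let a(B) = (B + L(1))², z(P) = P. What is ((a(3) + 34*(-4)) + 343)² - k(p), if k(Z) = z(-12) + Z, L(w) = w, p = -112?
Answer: 49853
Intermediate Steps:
k(Z) = -12 + Z
a(B) = (1 + B)² (a(B) = (B + 1)² = (1 + B)²)
((a(3) + 34*(-4)) + 343)² - k(p) = (((1 + 3)² + 34*(-4)) + 343)² - (-12 - 112) = ((4² - 136) + 343)² - 1*(-124) = ((16 - 136) + 343)² + 124 = (-120 + 343)² + 124 = 223² + 124 = 49729 + 124 = 49853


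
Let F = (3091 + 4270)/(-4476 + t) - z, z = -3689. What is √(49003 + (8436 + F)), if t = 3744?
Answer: √8187115305/366 ≈ 247.22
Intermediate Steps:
F = 2692987/732 (F = (3091 + 4270)/(-4476 + 3744) - 1*(-3689) = 7361/(-732) + 3689 = 7361*(-1/732) + 3689 = -7361/732 + 3689 = 2692987/732 ≈ 3678.9)
√(49003 + (8436 + F)) = √(49003 + (8436 + 2692987/732)) = √(49003 + 8868139/732) = √(44738335/732) = √8187115305/366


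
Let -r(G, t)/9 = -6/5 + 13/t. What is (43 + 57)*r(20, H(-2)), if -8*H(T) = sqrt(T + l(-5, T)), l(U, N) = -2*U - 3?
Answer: 1080 + 18720*sqrt(5) ≈ 42939.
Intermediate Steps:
l(U, N) = -3 - 2*U
H(T) = -sqrt(7 + T)/8 (H(T) = -sqrt(T + (-3 - 2*(-5)))/8 = -sqrt(T + (-3 + 10))/8 = -sqrt(T + 7)/8 = -sqrt(7 + T)/8)
r(G, t) = 54/5 - 117/t (r(G, t) = -9*(-6/5 + 13/t) = 54/5 - 117/t)
(43 + 57)*r(20, H(-2)) = (43 + 57)*(54/5 - 117*(-8/sqrt(7 - 2))) = 100*(54/5 - 117*(-8*sqrt(5)/5)) = 100*(54/5 - (-936)*sqrt(5)/5) = 100*(54/5 + 936*sqrt(5)/5) = 1080 + 18720*sqrt(5)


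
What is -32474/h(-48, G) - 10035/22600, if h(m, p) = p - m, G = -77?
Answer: 146724277/131080 ≈ 1119.3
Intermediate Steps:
-32474/h(-48, G) - 10035/22600 = -32474/(-77 - 1*(-48)) - 10035/22600 = -32474/(-77 + 48) - 10035*1/22600 = -32474/(-29) - 2007/4520 = -32474*(-1/29) - 2007/4520 = 32474/29 - 2007/4520 = 146724277/131080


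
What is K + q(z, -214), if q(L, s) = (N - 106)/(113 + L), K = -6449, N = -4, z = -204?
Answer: -586749/91 ≈ -6447.8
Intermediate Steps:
q(L, s) = -110/(113 + L) (q(L, s) = (-4 - 106)/(113 + L) = -110/(113 + L))
K + q(z, -214) = -6449 - 110/(113 - 204) = -6449 - 110/(-91) = -6449 - 110*(-1/91) = -6449 + 110/91 = -586749/91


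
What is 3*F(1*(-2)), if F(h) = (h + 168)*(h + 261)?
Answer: 128982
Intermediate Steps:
F(h) = (168 + h)*(261 + h)
3*F(1*(-2)) = 3*(43848 + (1*(-2))² + 429*(1*(-2))) = 3*(43848 + (-2)² + 429*(-2)) = 3*(43848 + 4 - 858) = 3*42994 = 128982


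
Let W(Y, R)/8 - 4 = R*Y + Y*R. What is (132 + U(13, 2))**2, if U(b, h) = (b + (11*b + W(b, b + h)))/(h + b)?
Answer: 27962944/225 ≈ 1.2428e+5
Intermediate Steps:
W(Y, R) = 32 + 16*R*Y (W(Y, R) = 32 + 8*(R*Y + Y*R) = 32 + 8*(R*Y + R*Y) = 32 + 8*(2*R*Y) = 32 + 16*R*Y)
U(b, h) = (32 + 12*b + 16*b*(b + h))/(b + h) (U(b, h) = (b + (11*b + (32 + 16*(b + h)*b)))/(h + b) = (b + (11*b + (32 + 16*b*(b + h))))/(b + h) = (b + (32 + 11*b + 16*b*(b + h)))/(b + h) = (32 + 12*b + 16*b*(b + h))/(b + h))
(132 + U(13, 2))**2 = (132 + 4*(8 + 3*13 + 4*13*(13 + 2))/(13 + 2))**2 = (132 + 4*(8 + 39 + 4*13*15)/15)**2 = (132 + 4*(1/15)*(8 + 39 + 780))**2 = (132 + 4*(1/15)*827)**2 = (132 + 3308/15)**2 = (5288/15)**2 = 27962944/225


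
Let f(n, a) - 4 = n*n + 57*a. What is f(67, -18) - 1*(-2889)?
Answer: 6356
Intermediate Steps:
f(n, a) = 4 + n² + 57*a (f(n, a) = 4 + (n*n + 57*a) = 4 + (n² + 57*a) = 4 + n² + 57*a)
f(67, -18) - 1*(-2889) = (4 + 67² + 57*(-18)) - 1*(-2889) = (4 + 4489 - 1026) + 2889 = 3467 + 2889 = 6356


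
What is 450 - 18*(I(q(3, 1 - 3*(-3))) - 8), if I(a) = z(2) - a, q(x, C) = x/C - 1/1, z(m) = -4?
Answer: 3267/5 ≈ 653.40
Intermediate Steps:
q(x, C) = -1 + x/C (q(x, C) = x/C - 1*1 = x/C - 1 = -1 + x/C)
I(a) = -4 - a
450 - 18*(I(q(3, 1 - 3*(-3))) - 8) = 450 - 18*((-4 - (3 - (1 - 3*(-3)))/(1 - 3*(-3))) - 8) = 450 - 18*((-4 - (3 - (1 + 9))/(1 + 9)) - 8) = 450 - 18*((-4 - (3 - 1*10)/10) - 8) = 450 - 18*((-4 - (3 - 10)/10) - 8) = 450 - 18*((-4 - (-7)/10) - 8) = 450 - 18*((-4 - 1*(-7/10)) - 8) = 450 - 18*((-4 + 7/10) - 8) = 450 - 18*(-33/10 - 8) = 450 - 18*(-113/10) = 450 + 1017/5 = 3267/5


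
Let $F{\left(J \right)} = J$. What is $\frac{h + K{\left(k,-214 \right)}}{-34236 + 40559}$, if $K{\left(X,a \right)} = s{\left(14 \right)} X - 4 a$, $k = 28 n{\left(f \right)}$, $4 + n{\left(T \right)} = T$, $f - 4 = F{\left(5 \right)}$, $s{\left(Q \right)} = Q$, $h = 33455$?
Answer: $\frac{36271}{6323} \approx 5.7364$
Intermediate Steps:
$f = 9$ ($f = 4 + 5 = 9$)
$n{\left(T \right)} = -4 + T$
$k = 140$ ($k = 28 \left(-4 + 9\right) = 28 \cdot 5 = 140$)
$K{\left(X,a \right)} = - 4 a + 14 X$ ($K{\left(X,a \right)} = 14 X - 4 a = - 4 a + 14 X$)
$\frac{h + K{\left(k,-214 \right)}}{-34236 + 40559} = \frac{33455 + \left(\left(-4\right) \left(-214\right) + 14 \cdot 140\right)}{-34236 + 40559} = \frac{33455 + \left(856 + 1960\right)}{6323} = \left(33455 + 2816\right) \frac{1}{6323} = 36271 \cdot \frac{1}{6323} = \frac{36271}{6323}$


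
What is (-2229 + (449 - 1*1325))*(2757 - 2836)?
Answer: 245295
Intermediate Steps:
(-2229 + (449 - 1*1325))*(2757 - 2836) = (-2229 + (449 - 1325))*(-79) = (-2229 - 876)*(-79) = -3105*(-79) = 245295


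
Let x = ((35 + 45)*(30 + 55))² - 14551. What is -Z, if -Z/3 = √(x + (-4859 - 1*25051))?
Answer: 3*√46195539 ≈ 20390.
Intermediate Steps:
x = 46225449 (x = (80*85)² - 14551 = 6800² - 14551 = 46240000 - 14551 = 46225449)
Z = -3*√46195539 (Z = -3*√(46225449 + (-4859 - 1*25051)) = -3*√(46225449 + (-4859 - 25051)) = -3*√(46225449 - 29910) = -3*√46195539 ≈ -20390.)
-Z = -(-3)*√46195539 = 3*√46195539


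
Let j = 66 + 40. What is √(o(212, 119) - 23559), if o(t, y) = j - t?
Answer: I*√23665 ≈ 153.83*I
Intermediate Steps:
j = 106
o(t, y) = 106 - t
√(o(212, 119) - 23559) = √((106 - 1*212) - 23559) = √((106 - 212) - 23559) = √(-106 - 23559) = √(-23665) = I*√23665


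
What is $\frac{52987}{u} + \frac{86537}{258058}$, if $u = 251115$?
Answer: $\frac{35404458001}{64802234670} \approx 0.54635$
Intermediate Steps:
$\frac{52987}{u} + \frac{86537}{258058} = \frac{52987}{251115} + \frac{86537}{258058} = \frac{35404458001}{64802234670}$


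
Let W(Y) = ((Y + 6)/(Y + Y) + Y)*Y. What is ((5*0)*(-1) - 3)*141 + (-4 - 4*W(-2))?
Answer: -451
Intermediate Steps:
W(Y) = Y*(Y + (6 + Y)/(2*Y)) (W(Y) = ((6 + Y)/((2*Y)) + Y)*Y = ((6 + Y)*(1/(2*Y)) + Y)*Y = ((6 + Y)/(2*Y) + Y)*Y = (Y + (6 + Y)/(2*Y))*Y = Y*(Y + (6 + Y)/(2*Y)))
((5*0)*(-1) - 3)*141 + (-4 - 4*W(-2)) = ((5*0)*(-1) - 3)*141 + (-4 - 4*(3 + (-2)² + (½)*(-2))) = (0*(-1) - 3)*141 + (-4 - 4*(3 + 4 - 1)) = (0 - 3)*141 + (-4 - 4*6) = -3*141 + (-4 - 24) = -423 - 28 = -451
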